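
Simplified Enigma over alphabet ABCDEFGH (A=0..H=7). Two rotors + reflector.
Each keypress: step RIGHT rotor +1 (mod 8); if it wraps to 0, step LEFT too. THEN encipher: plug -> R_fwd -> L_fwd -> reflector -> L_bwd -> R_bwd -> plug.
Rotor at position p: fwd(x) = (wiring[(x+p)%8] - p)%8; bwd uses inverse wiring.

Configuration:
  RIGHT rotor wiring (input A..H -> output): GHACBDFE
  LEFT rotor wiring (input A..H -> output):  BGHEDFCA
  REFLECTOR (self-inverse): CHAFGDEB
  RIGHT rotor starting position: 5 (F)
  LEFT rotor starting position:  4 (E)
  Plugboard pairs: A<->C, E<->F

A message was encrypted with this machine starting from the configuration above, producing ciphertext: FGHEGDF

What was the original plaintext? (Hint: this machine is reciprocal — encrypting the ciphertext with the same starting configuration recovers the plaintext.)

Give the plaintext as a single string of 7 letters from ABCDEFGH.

Char 1 ('F'): step: R->6, L=4; F->plug->E->R->C->L->G->refl->E->L'->D->R'->G->plug->G
Char 2 ('G'): step: R->7, L=4; G->plug->G->R->E->L->F->refl->D->L'->G->R'->H->plug->H
Char 3 ('H'): step: R->0, L->5 (L advanced); H->plug->H->R->E->L->B->refl->H->L'->G->R'->A->plug->C
Char 4 ('E'): step: R->1, L=5; E->plug->F->R->E->L->B->refl->H->L'->G->R'->A->plug->C
Char 5 ('G'): step: R->2, L=5; G->plug->G->R->E->L->B->refl->H->L'->G->R'->A->plug->C
Char 6 ('D'): step: R->3, L=5; D->plug->D->R->C->L->D->refl->F->L'->B->R'->E->plug->F
Char 7 ('F'): step: R->4, L=5; F->plug->E->R->C->L->D->refl->F->L'->B->R'->C->plug->A

Answer: GHCCCFA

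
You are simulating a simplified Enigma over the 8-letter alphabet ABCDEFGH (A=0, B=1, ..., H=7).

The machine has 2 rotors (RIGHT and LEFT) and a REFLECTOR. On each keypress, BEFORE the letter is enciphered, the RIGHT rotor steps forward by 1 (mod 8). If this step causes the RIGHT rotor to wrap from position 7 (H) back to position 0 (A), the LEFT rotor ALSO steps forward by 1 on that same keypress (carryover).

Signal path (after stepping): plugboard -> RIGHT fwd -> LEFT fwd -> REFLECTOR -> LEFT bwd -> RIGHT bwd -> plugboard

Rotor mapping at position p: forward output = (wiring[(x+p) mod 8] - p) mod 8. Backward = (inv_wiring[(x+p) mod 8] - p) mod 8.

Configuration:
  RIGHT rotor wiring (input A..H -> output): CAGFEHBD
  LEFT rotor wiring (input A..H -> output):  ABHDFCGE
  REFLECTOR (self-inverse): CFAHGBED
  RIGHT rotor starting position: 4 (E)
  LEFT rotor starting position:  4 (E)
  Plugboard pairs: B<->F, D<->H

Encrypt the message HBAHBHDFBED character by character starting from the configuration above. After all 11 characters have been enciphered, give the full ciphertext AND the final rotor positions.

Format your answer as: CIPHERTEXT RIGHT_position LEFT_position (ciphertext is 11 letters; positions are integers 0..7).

Char 1 ('H'): step: R->5, L=4; H->plug->D->R->F->L->F->refl->B->L'->A->R'->G->plug->G
Char 2 ('B'): step: R->6, L=4; B->plug->F->R->H->L->H->refl->D->L'->G->R'->G->plug->G
Char 3 ('A'): step: R->7, L=4; A->plug->A->R->E->L->E->refl->G->L'->B->R'->C->plug->C
Char 4 ('H'): step: R->0, L->5 (L advanced); H->plug->D->R->F->L->C->refl->A->L'->H->R'->F->plug->B
Char 5 ('B'): step: R->1, L=5; B->plug->F->R->A->L->F->refl->B->L'->B->R'->H->plug->D
Char 6 ('H'): step: R->2, L=5; H->plug->D->R->F->L->C->refl->A->L'->H->R'->E->plug->E
Char 7 ('D'): step: R->3, L=5; D->plug->H->R->D->L->D->refl->H->L'->C->R'->A->plug->A
Char 8 ('F'): step: R->4, L=5; F->plug->B->R->D->L->D->refl->H->L'->C->R'->G->plug->G
Char 9 ('B'): step: R->5, L=5; B->plug->F->R->B->L->B->refl->F->L'->A->R'->G->plug->G
Char 10 ('E'): step: R->6, L=5; E->plug->E->R->A->L->F->refl->B->L'->B->R'->H->plug->D
Char 11 ('D'): step: R->7, L=5; D->plug->H->R->C->L->H->refl->D->L'->D->R'->B->plug->F
Final: ciphertext=GGCBDEAGGDF, RIGHT=7, LEFT=5

Answer: GGCBDEAGGDF 7 5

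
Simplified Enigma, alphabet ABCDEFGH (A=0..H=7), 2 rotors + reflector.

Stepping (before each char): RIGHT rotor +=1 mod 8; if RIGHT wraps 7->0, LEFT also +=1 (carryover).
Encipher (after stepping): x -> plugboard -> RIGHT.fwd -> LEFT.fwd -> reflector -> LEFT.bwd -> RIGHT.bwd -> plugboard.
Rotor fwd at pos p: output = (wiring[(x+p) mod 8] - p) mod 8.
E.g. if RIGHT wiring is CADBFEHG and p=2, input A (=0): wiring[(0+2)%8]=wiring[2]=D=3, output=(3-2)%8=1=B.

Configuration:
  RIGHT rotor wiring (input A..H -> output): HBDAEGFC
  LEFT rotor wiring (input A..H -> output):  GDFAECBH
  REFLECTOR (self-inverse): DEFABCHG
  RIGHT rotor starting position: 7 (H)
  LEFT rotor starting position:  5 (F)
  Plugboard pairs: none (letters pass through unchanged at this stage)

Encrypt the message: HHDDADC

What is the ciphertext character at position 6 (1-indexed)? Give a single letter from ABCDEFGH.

Char 1 ('H'): step: R->0, L->6 (L advanced); H->plug->H->R->C->L->A->refl->D->L'->A->R'->D->plug->D
Char 2 ('H'): step: R->1, L=6; H->plug->H->R->G->L->G->refl->H->L'->E->R'->F->plug->F
Char 3 ('D'): step: R->2, L=6; D->plug->D->R->E->L->H->refl->G->L'->G->R'->B->plug->B
Char 4 ('D'): step: R->3, L=6; D->plug->D->R->C->L->A->refl->D->L'->A->R'->H->plug->H
Char 5 ('A'): step: R->4, L=6; A->plug->A->R->A->L->D->refl->A->L'->C->R'->B->plug->B
Char 6 ('D'): step: R->5, L=6; D->plug->D->R->C->L->A->refl->D->L'->A->R'->B->plug->B

B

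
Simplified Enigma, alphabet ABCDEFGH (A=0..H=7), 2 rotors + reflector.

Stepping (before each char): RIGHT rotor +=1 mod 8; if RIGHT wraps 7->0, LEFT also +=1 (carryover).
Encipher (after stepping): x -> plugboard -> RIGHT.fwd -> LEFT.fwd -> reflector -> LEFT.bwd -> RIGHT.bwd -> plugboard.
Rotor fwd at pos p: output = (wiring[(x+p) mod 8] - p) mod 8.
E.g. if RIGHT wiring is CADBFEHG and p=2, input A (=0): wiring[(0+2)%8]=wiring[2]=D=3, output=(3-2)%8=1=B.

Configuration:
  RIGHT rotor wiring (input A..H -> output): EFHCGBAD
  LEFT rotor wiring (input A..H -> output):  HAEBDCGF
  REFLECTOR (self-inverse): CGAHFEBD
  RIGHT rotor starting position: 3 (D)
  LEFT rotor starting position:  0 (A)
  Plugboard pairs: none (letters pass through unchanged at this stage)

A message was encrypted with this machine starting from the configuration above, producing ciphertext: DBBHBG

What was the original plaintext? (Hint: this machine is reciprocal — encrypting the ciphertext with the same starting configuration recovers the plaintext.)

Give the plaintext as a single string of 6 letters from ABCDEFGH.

Answer: ACEBEH

Derivation:
Char 1 ('D'): step: R->4, L=0; D->plug->D->R->H->L->F->refl->E->L'->C->R'->A->plug->A
Char 2 ('B'): step: R->5, L=0; B->plug->B->R->D->L->B->refl->G->L'->G->R'->C->plug->C
Char 3 ('B'): step: R->6, L=0; B->plug->B->R->F->L->C->refl->A->L'->B->R'->E->plug->E
Char 4 ('H'): step: R->7, L=0; H->plug->H->R->B->L->A->refl->C->L'->F->R'->B->plug->B
Char 5 ('B'): step: R->0, L->1 (L advanced); B->plug->B->R->F->L->F->refl->E->L'->G->R'->E->plug->E
Char 6 ('G'): step: R->1, L=1; G->plug->G->R->C->L->A->refl->C->L'->D->R'->H->plug->H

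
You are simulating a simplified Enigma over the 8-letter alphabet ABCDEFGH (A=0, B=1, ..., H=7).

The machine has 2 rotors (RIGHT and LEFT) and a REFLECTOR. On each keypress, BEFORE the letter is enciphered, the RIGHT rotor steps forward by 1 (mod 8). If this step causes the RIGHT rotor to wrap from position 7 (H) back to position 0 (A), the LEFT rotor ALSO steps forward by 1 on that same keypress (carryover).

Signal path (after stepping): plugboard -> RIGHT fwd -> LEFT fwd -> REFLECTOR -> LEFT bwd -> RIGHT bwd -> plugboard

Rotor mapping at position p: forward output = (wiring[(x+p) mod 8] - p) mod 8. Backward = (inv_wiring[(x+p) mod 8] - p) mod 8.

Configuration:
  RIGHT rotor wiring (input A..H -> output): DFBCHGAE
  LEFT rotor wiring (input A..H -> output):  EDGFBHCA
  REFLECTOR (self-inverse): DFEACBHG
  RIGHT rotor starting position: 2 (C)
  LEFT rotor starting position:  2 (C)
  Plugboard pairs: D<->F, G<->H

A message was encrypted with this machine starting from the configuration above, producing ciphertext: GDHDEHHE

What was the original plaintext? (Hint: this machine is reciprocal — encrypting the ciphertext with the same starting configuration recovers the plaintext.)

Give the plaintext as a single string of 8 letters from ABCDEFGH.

Answer: DCGHHFCA

Derivation:
Char 1 ('G'): step: R->3, L=2; G->plug->H->R->G->L->C->refl->E->L'->A->R'->F->plug->D
Char 2 ('D'): step: R->4, L=2; D->plug->F->R->B->L->D->refl->A->L'->E->R'->C->plug->C
Char 3 ('H'): step: R->5, L=2; H->plug->G->R->F->L->G->refl->H->L'->C->R'->H->plug->G
Char 4 ('D'): step: R->6, L=2; D->plug->F->R->E->L->A->refl->D->L'->B->R'->G->plug->H
Char 5 ('E'): step: R->7, L=2; E->plug->E->R->D->L->F->refl->B->L'->H->R'->G->plug->H
Char 6 ('H'): step: R->0, L->3 (L advanced); H->plug->G->R->A->L->C->refl->E->L'->C->R'->D->plug->F
Char 7 ('H'): step: R->1, L=3; H->plug->G->R->D->L->H->refl->G->L'->B->R'->C->plug->C
Char 8 ('E'): step: R->2, L=3; E->plug->E->R->G->L->A->refl->D->L'->H->R'->A->plug->A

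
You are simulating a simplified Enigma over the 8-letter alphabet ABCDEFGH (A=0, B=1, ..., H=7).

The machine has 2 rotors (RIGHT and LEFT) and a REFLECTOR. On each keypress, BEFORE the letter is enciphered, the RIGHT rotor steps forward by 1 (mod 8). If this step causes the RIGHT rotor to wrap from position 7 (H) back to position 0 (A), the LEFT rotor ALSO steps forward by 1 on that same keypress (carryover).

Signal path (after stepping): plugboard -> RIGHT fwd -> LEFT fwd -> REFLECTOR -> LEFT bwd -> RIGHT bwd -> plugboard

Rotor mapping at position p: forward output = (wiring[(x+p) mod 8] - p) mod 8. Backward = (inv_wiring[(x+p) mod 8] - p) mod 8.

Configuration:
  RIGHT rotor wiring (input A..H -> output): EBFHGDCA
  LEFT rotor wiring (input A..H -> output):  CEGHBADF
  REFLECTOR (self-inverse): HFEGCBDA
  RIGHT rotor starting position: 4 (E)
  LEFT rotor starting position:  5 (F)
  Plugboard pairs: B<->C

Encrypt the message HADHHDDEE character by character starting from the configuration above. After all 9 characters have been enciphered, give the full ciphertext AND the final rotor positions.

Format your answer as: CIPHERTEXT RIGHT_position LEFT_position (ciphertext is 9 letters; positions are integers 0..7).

Char 1 ('H'): step: R->5, L=5; H->plug->H->R->B->L->G->refl->D->L'->A->R'->F->plug->F
Char 2 ('A'): step: R->6, L=5; A->plug->A->R->E->L->H->refl->A->L'->C->R'->B->plug->C
Char 3 ('D'): step: R->7, L=5; D->plug->D->R->G->L->C->refl->E->L'->H->R'->F->plug->F
Char 4 ('H'): step: R->0, L->6 (L advanced); H->plug->H->R->A->L->F->refl->B->L'->F->R'->C->plug->B
Char 5 ('H'): step: R->1, L=6; H->plug->H->R->D->L->G->refl->D->L'->G->R'->C->plug->B
Char 6 ('D'): step: R->2, L=6; D->plug->D->R->B->L->H->refl->A->L'->E->R'->C->plug->B
Char 7 ('D'): step: R->3, L=6; D->plug->D->R->H->L->C->refl->E->L'->C->R'->H->plug->H
Char 8 ('E'): step: R->4, L=6; E->plug->E->R->A->L->F->refl->B->L'->F->R'->F->plug->F
Char 9 ('E'): step: R->5, L=6; E->plug->E->R->E->L->A->refl->H->L'->B->R'->H->plug->H
Final: ciphertext=FCFBBBHFH, RIGHT=5, LEFT=6

Answer: FCFBBBHFH 5 6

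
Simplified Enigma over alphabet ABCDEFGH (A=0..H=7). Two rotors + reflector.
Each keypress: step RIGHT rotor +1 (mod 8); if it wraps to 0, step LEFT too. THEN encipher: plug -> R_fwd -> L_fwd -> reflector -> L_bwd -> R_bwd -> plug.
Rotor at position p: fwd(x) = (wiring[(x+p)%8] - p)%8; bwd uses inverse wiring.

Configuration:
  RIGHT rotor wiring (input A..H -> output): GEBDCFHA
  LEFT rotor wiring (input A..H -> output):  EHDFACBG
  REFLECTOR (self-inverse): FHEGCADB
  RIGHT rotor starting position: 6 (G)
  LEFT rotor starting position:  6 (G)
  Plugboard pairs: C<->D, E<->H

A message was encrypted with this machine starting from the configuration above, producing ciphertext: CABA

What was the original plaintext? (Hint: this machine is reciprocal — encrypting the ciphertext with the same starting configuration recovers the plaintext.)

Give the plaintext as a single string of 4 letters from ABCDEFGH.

Answer: EBEC

Derivation:
Char 1 ('C'): step: R->7, L=6; C->plug->D->R->C->L->G->refl->D->L'->A->R'->H->plug->E
Char 2 ('A'): step: R->0, L->7 (L advanced); A->plug->A->R->G->L->D->refl->G->L'->E->R'->B->plug->B
Char 3 ('B'): step: R->1, L=7; B->plug->B->R->A->L->H->refl->B->L'->F->R'->H->plug->E
Char 4 ('A'): step: R->2, L=7; A->plug->A->R->H->L->C->refl->E->L'->D->R'->D->plug->C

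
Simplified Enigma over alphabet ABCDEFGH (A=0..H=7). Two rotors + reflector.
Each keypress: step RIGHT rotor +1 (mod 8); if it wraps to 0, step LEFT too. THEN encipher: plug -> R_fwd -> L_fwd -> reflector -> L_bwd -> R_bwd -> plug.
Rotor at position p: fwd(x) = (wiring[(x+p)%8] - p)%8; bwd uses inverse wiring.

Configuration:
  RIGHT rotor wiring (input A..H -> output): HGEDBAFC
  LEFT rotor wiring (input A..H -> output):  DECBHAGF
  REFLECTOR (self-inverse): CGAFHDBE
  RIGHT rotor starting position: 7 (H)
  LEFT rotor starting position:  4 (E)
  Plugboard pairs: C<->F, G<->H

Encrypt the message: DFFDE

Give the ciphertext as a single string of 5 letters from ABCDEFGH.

Char 1 ('D'): step: R->0, L->5 (L advanced); D->plug->D->R->D->L->G->refl->B->L'->B->R'->E->plug->E
Char 2 ('F'): step: R->1, L=5; F->plug->C->R->C->L->A->refl->C->L'->H->R'->E->plug->E
Char 3 ('F'): step: R->2, L=5; F->plug->C->R->H->L->C->refl->A->L'->C->R'->A->plug->A
Char 4 ('D'): step: R->3, L=5; D->plug->D->R->C->L->A->refl->C->L'->H->R'->E->plug->E
Char 5 ('E'): step: R->4, L=5; E->plug->E->R->D->L->G->refl->B->L'->B->R'->C->plug->F

Answer: EEAEF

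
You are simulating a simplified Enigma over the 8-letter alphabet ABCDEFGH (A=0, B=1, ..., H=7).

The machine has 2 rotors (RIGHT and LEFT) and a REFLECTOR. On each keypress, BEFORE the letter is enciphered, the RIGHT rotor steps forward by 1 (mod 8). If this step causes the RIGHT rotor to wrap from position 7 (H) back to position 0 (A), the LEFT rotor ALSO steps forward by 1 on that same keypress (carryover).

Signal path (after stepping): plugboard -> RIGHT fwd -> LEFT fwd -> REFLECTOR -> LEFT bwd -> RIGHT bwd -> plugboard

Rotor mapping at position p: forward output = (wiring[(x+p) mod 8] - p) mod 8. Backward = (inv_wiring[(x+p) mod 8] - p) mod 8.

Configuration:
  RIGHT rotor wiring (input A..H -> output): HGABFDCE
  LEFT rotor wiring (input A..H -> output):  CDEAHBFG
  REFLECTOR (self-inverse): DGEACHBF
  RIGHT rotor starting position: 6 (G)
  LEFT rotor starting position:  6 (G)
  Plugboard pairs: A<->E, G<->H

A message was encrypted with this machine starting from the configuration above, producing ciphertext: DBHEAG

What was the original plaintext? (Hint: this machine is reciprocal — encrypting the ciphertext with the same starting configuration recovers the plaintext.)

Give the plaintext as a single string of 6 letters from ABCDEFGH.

Answer: CHCFGE

Derivation:
Char 1 ('D'): step: R->7, L=6; D->plug->D->R->B->L->A->refl->D->L'->H->R'->C->plug->C
Char 2 ('B'): step: R->0, L->7 (L advanced); B->plug->B->R->G->L->C->refl->E->L'->C->R'->G->plug->H
Char 3 ('H'): step: R->1, L=7; H->plug->G->R->D->L->F->refl->H->L'->A->R'->C->plug->C
Char 4 ('E'): step: R->2, L=7; E->plug->A->R->G->L->C->refl->E->L'->C->R'->F->plug->F
Char 5 ('A'): step: R->3, L=7; A->plug->E->R->B->L->D->refl->A->L'->F->R'->H->plug->G
Char 6 ('G'): step: R->4, L=7; G->plug->H->R->F->L->A->refl->D->L'->B->R'->A->plug->E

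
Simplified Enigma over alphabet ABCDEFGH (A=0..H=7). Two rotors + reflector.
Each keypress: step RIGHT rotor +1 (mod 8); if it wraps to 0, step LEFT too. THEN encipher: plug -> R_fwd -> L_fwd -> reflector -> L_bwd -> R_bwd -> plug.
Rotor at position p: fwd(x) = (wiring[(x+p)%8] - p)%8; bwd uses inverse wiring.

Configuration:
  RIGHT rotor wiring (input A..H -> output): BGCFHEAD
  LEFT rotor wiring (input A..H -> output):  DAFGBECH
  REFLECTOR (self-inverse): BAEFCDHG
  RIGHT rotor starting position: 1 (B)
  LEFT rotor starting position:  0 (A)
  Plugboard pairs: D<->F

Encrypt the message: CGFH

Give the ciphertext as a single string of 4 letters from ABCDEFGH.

Char 1 ('C'): step: R->2, L=0; C->plug->C->R->F->L->E->refl->C->L'->G->R'->E->plug->E
Char 2 ('G'): step: R->3, L=0; G->plug->G->R->D->L->G->refl->H->L'->H->R'->H->plug->H
Char 3 ('F'): step: R->4, L=0; F->plug->D->R->H->L->H->refl->G->L'->D->R'->A->plug->A
Char 4 ('H'): step: R->5, L=0; H->plug->H->R->C->L->F->refl->D->L'->A->R'->G->plug->G

Answer: EHAG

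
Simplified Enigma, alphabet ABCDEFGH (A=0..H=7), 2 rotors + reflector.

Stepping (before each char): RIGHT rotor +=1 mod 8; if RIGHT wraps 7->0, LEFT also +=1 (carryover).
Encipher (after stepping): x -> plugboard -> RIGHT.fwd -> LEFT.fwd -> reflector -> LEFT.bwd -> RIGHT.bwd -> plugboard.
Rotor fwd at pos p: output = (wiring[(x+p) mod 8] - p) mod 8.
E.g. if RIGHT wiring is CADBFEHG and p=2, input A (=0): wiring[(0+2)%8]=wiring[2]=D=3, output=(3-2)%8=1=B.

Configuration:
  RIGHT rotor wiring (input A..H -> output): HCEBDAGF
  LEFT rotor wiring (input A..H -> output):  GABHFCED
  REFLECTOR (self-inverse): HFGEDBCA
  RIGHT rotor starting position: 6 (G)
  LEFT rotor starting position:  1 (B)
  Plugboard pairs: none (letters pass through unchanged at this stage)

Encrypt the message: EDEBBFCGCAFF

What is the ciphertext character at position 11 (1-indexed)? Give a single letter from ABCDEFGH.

Char 1 ('E'): step: R->7, L=1; E->plug->E->R->C->L->G->refl->C->L'->G->R'->A->plug->A
Char 2 ('D'): step: R->0, L->2 (L advanced); D->plug->D->R->B->L->F->refl->B->L'->F->R'->H->plug->H
Char 3 ('E'): step: R->1, L=2; E->plug->E->R->H->L->G->refl->C->L'->E->R'->G->plug->G
Char 4 ('B'): step: R->2, L=2; B->plug->B->R->H->L->G->refl->C->L'->E->R'->E->plug->E
Char 5 ('B'): step: R->3, L=2; B->plug->B->R->A->L->H->refl->A->L'->D->R'->D->plug->D
Char 6 ('F'): step: R->4, L=2; F->plug->F->R->G->L->E->refl->D->L'->C->R'->C->plug->C
Char 7 ('C'): step: R->5, L=2; C->plug->C->R->A->L->H->refl->A->L'->D->R'->A->plug->A
Char 8 ('G'): step: R->6, L=2; G->plug->G->R->F->L->B->refl->F->L'->B->R'->C->plug->C
Char 9 ('C'): step: R->7, L=2; C->plug->C->R->D->L->A->refl->H->L'->A->R'->B->plug->B
Char 10 ('A'): step: R->0, L->3 (L advanced); A->plug->A->R->H->L->G->refl->C->L'->B->R'->D->plug->D
Char 11 ('F'): step: R->1, L=3; F->plug->F->R->F->L->D->refl->E->L'->A->R'->C->plug->C

C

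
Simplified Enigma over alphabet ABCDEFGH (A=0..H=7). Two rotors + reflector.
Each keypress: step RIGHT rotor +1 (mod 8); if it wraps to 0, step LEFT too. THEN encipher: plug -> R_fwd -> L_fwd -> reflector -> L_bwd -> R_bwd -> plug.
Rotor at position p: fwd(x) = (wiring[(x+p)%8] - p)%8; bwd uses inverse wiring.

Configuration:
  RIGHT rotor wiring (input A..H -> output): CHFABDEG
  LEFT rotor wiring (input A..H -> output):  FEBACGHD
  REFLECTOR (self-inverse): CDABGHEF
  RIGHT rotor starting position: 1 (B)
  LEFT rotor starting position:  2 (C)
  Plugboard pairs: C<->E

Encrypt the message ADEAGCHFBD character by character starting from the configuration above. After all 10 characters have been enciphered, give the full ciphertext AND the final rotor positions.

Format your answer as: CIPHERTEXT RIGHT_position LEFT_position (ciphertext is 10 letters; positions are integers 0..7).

Answer: DCHDDBAECE 3 3

Derivation:
Char 1 ('A'): step: R->2, L=2; A->plug->A->R->D->L->E->refl->G->L'->B->R'->D->plug->D
Char 2 ('D'): step: R->3, L=2; D->plug->D->R->B->L->G->refl->E->L'->D->R'->E->plug->C
Char 3 ('E'): step: R->4, L=2; E->plug->C->R->A->L->H->refl->F->L'->E->R'->H->plug->H
Char 4 ('A'): step: R->5, L=2; A->plug->A->R->G->L->D->refl->B->L'->F->R'->D->plug->D
Char 5 ('G'): step: R->6, L=2; G->plug->G->R->D->L->E->refl->G->L'->B->R'->D->plug->D
Char 6 ('C'): step: R->7, L=2; C->plug->E->R->B->L->G->refl->E->L'->D->R'->B->plug->B
Char 7 ('H'): step: R->0, L->3 (L advanced); H->plug->H->R->G->L->B->refl->D->L'->C->R'->A->plug->A
Char 8 ('F'): step: R->1, L=3; F->plug->F->R->D->L->E->refl->G->L'->H->R'->C->plug->E
Char 9 ('B'): step: R->2, L=3; B->plug->B->R->G->L->B->refl->D->L'->C->R'->E->plug->C
Char 10 ('D'): step: R->3, L=3; D->plug->D->R->B->L->H->refl->F->L'->A->R'->C->plug->E
Final: ciphertext=DCHDDBAECE, RIGHT=3, LEFT=3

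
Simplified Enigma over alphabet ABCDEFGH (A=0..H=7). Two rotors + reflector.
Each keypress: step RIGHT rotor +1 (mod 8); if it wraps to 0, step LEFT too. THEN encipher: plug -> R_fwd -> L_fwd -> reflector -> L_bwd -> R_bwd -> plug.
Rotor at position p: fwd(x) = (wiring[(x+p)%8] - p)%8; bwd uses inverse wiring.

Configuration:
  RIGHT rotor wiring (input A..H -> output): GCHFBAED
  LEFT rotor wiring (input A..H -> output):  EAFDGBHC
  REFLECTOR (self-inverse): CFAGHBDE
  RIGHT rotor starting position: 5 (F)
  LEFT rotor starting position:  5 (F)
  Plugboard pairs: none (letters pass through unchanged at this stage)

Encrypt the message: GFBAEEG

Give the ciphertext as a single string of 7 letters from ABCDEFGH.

Char 1 ('G'): step: R->6, L=5; G->plug->G->R->D->L->H->refl->E->L'->A->R'->C->plug->C
Char 2 ('F'): step: R->7, L=5; F->plug->F->R->C->L->F->refl->B->L'->H->R'->B->plug->B
Char 3 ('B'): step: R->0, L->6 (L advanced); B->plug->B->R->C->L->G->refl->D->L'->H->R'->C->plug->C
Char 4 ('A'): step: R->1, L=6; A->plug->A->R->B->L->E->refl->H->L'->E->R'->C->plug->C
Char 5 ('E'): step: R->2, L=6; E->plug->E->R->C->L->G->refl->D->L'->H->R'->C->plug->C
Char 6 ('E'): step: R->3, L=6; E->plug->E->R->A->L->B->refl->F->L'->F->R'->C->plug->C
Char 7 ('G'): step: R->4, L=6; G->plug->G->R->D->L->C->refl->A->L'->G->R'->F->plug->F

Answer: CBCCCCF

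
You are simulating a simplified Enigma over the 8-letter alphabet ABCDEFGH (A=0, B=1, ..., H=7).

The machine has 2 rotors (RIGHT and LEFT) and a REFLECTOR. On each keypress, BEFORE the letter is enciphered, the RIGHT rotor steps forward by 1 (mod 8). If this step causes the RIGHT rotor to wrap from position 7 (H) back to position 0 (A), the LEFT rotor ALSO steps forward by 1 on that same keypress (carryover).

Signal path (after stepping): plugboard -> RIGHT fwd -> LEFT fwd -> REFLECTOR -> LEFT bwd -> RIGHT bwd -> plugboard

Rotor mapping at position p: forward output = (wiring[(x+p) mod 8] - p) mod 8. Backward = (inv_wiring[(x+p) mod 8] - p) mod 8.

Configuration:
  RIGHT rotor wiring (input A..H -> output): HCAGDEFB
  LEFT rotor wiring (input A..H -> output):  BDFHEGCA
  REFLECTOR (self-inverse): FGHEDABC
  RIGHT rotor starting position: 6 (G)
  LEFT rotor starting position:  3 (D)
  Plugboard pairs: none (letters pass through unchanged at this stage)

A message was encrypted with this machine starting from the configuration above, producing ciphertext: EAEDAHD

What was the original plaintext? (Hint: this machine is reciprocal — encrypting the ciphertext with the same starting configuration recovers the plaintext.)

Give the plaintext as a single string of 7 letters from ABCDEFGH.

Answer: CEBAGFH

Derivation:
Char 1 ('E'): step: R->7, L=3; E->plug->E->R->H->L->C->refl->H->L'->D->R'->C->plug->C
Char 2 ('A'): step: R->0, L->4 (L advanced); A->plug->A->R->H->L->D->refl->E->L'->D->R'->E->plug->E
Char 3 ('E'): step: R->1, L=4; E->plug->E->R->D->L->E->refl->D->L'->H->R'->B->plug->B
Char 4 ('D'): step: R->2, L=4; D->plug->D->R->C->L->G->refl->B->L'->G->R'->A->plug->A
Char 5 ('A'): step: R->3, L=4; A->plug->A->R->D->L->E->refl->D->L'->H->R'->G->plug->G
Char 6 ('H'): step: R->4, L=4; H->plug->H->R->C->L->G->refl->B->L'->G->R'->F->plug->F
Char 7 ('D'): step: R->5, L=4; D->plug->D->R->C->L->G->refl->B->L'->G->R'->H->plug->H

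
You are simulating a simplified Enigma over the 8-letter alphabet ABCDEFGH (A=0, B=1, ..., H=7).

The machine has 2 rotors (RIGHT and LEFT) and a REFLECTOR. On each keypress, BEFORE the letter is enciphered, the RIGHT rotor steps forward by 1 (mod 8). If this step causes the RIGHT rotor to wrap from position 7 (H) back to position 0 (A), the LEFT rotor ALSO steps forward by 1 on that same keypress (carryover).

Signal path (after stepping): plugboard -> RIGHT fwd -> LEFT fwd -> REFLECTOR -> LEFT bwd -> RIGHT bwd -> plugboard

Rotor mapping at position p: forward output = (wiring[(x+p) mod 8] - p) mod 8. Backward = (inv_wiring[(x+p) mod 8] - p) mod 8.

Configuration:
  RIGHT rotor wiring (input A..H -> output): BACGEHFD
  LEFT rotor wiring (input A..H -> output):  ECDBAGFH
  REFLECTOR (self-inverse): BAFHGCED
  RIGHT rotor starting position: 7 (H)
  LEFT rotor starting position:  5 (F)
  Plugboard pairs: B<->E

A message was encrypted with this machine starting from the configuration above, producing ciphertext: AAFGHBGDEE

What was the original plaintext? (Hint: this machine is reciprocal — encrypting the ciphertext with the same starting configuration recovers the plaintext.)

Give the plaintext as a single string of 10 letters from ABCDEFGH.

Answer: FEGBEABEGF

Derivation:
Char 1 ('A'): step: R->0, L->6 (L advanced); A->plug->A->R->B->L->B->refl->A->L'->H->R'->F->plug->F
Char 2 ('A'): step: R->1, L=6; A->plug->A->R->H->L->A->refl->B->L'->B->R'->B->plug->E
Char 3 ('F'): step: R->2, L=6; F->plug->F->R->B->L->B->refl->A->L'->H->R'->G->plug->G
Char 4 ('G'): step: R->3, L=6; G->plug->G->R->F->L->D->refl->H->L'->A->R'->E->plug->B
Char 5 ('H'): step: R->4, L=6; H->plug->H->R->C->L->G->refl->E->L'->D->R'->B->plug->E
Char 6 ('B'): step: R->5, L=6; B->plug->E->R->D->L->E->refl->G->L'->C->R'->A->plug->A
Char 7 ('G'): step: R->6, L=6; G->plug->G->R->G->L->C->refl->F->L'->E->R'->E->plug->B
Char 8 ('D'): step: R->7, L=6; D->plug->D->R->D->L->E->refl->G->L'->C->R'->B->plug->E
Char 9 ('E'): step: R->0, L->7 (L advanced); E->plug->B->R->A->L->A->refl->B->L'->F->R'->G->plug->G
Char 10 ('E'): step: R->1, L=7; E->plug->B->R->B->L->F->refl->C->L'->E->R'->F->plug->F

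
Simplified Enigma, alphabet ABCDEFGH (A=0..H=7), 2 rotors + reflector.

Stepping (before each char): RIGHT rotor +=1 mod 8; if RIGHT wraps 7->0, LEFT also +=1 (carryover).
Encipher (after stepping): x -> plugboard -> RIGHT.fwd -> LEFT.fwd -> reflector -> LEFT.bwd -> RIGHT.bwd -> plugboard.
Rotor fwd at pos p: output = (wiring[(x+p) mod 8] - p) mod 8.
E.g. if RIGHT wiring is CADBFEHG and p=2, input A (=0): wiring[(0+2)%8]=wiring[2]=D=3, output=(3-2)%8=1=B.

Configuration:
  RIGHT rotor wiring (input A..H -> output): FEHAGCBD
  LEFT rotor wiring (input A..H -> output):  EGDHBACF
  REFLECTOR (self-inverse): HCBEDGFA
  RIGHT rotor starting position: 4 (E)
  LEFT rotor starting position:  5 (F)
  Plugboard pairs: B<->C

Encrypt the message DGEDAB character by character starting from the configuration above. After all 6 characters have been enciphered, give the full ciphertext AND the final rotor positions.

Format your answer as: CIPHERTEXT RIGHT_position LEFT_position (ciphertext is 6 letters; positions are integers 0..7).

Char 1 ('D'): step: R->5, L=5; D->plug->D->R->A->L->D->refl->E->L'->H->R'->E->plug->E
Char 2 ('G'): step: R->6, L=5; G->plug->G->R->A->L->D->refl->E->L'->H->R'->C->plug->B
Char 3 ('E'): step: R->7, L=5; E->plug->E->R->B->L->F->refl->G->L'->F->R'->C->plug->B
Char 4 ('D'): step: R->0, L->6 (L advanced); D->plug->D->R->A->L->E->refl->D->L'->G->R'->E->plug->E
Char 5 ('A'): step: R->1, L=6; A->plug->A->R->D->L->A->refl->H->L'->B->R'->E->plug->E
Char 6 ('B'): step: R->2, L=6; B->plug->C->R->E->L->F->refl->G->L'->C->R'->H->plug->H
Final: ciphertext=EBBEEH, RIGHT=2, LEFT=6

Answer: EBBEEH 2 6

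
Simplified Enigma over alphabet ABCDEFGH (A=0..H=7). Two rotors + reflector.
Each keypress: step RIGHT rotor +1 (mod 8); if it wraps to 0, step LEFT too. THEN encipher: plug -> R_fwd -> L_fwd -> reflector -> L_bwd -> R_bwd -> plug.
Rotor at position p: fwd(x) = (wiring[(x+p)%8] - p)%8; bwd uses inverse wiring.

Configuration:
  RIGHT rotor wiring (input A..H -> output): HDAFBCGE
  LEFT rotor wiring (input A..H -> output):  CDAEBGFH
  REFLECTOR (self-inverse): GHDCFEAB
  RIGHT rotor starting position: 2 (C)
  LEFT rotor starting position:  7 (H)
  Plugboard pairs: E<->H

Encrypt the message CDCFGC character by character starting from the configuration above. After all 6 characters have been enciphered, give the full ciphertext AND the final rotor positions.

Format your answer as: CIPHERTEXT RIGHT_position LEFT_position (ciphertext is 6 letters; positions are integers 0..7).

Char 1 ('C'): step: R->3, L=7; C->plug->C->R->H->L->G->refl->A->L'->A->R'->G->plug->G
Char 2 ('D'): step: R->4, L=7; D->plug->D->R->A->L->A->refl->G->L'->H->R'->F->plug->F
Char 3 ('C'): step: R->5, L=7; C->plug->C->R->H->L->G->refl->A->L'->A->R'->G->plug->G
Char 4 ('F'): step: R->6, L=7; F->plug->F->R->H->L->G->refl->A->L'->A->R'->A->plug->A
Char 5 ('G'): step: R->7, L=7; G->plug->G->R->D->L->B->refl->H->L'->G->R'->E->plug->H
Char 6 ('C'): step: R->0, L->0 (L advanced); C->plug->C->R->A->L->C->refl->D->L'->B->R'->E->plug->H
Final: ciphertext=GFGAHH, RIGHT=0, LEFT=0

Answer: GFGAHH 0 0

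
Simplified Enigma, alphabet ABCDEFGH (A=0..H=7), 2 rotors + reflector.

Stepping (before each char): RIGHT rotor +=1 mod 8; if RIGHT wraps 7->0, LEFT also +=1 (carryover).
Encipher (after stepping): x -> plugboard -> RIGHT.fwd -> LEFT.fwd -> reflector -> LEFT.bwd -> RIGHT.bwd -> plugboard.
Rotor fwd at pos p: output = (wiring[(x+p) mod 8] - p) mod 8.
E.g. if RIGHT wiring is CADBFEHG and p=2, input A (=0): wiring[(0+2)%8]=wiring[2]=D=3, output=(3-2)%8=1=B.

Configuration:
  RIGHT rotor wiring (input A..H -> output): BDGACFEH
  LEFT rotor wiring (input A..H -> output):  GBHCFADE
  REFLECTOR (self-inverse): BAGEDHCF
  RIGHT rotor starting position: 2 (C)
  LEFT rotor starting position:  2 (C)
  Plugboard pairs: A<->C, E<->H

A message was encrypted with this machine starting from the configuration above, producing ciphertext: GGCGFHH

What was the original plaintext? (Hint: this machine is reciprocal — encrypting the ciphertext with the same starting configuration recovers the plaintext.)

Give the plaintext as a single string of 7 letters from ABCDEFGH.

Char 1 ('G'): step: R->3, L=2; G->plug->G->R->A->L->F->refl->H->L'->H->R'->B->plug->B
Char 2 ('G'): step: R->4, L=2; G->plug->G->R->C->L->D->refl->E->L'->G->R'->A->plug->C
Char 3 ('C'): step: R->5, L=2; C->plug->A->R->A->L->F->refl->H->L'->H->R'->B->plug->B
Char 4 ('G'): step: R->6, L=2; G->plug->G->R->E->L->B->refl->A->L'->B->R'->B->plug->B
Char 5 ('F'): step: R->7, L=2; F->plug->F->R->D->L->G->refl->C->L'->F->R'->H->plug->E
Char 6 ('H'): step: R->0, L->3 (L advanced); H->plug->E->R->C->L->F->refl->H->L'->A->R'->D->plug->D
Char 7 ('H'): step: R->1, L=3; H->plug->E->R->E->L->B->refl->A->L'->D->R'->F->plug->F

Answer: BCBBEDF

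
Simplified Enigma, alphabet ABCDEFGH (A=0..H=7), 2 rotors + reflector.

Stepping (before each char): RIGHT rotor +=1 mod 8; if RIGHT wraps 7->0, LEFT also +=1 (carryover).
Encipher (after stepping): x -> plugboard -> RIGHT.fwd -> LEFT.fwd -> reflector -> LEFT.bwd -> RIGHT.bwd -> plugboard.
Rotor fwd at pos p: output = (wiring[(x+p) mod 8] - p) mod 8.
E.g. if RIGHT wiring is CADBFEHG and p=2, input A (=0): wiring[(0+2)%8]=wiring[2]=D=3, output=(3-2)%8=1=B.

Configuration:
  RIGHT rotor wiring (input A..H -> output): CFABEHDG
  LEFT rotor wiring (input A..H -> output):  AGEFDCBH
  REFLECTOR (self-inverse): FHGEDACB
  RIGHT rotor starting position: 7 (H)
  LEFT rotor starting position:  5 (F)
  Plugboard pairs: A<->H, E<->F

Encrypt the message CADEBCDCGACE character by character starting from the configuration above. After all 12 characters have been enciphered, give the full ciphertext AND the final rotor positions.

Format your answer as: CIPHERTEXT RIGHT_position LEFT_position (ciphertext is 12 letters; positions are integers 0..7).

Answer: EGFDFDBBCEFC 3 7

Derivation:
Char 1 ('C'): step: R->0, L->6 (L advanced); C->plug->C->R->A->L->D->refl->E->L'->H->R'->F->plug->E
Char 2 ('A'): step: R->1, L=6; A->plug->H->R->B->L->B->refl->H->L'->F->R'->G->plug->G
Char 3 ('D'): step: R->2, L=6; D->plug->D->R->F->L->H->refl->B->L'->B->R'->E->plug->F
Char 4 ('E'): step: R->3, L=6; E->plug->F->R->H->L->E->refl->D->L'->A->R'->D->plug->D
Char 5 ('B'): step: R->4, L=6; B->plug->B->R->D->L->A->refl->F->L'->G->R'->E->plug->F
Char 6 ('C'): step: R->5, L=6; C->plug->C->R->B->L->B->refl->H->L'->F->R'->D->plug->D
Char 7 ('D'): step: R->6, L=6; D->plug->D->R->H->L->E->refl->D->L'->A->R'->B->plug->B
Char 8 ('C'): step: R->7, L=6; C->plug->C->R->G->L->F->refl->A->L'->D->R'->B->plug->B
Char 9 ('G'): step: R->0, L->7 (L advanced); G->plug->G->R->D->L->F->refl->A->L'->A->R'->C->plug->C
Char 10 ('A'): step: R->1, L=7; A->plug->H->R->B->L->B->refl->H->L'->C->R'->F->plug->E
Char 11 ('C'): step: R->2, L=7; C->plug->C->R->C->L->H->refl->B->L'->B->R'->E->plug->F
Char 12 ('E'): step: R->3, L=7; E->plug->F->R->H->L->C->refl->G->L'->E->R'->C->plug->C
Final: ciphertext=EGFDFDBBCEFC, RIGHT=3, LEFT=7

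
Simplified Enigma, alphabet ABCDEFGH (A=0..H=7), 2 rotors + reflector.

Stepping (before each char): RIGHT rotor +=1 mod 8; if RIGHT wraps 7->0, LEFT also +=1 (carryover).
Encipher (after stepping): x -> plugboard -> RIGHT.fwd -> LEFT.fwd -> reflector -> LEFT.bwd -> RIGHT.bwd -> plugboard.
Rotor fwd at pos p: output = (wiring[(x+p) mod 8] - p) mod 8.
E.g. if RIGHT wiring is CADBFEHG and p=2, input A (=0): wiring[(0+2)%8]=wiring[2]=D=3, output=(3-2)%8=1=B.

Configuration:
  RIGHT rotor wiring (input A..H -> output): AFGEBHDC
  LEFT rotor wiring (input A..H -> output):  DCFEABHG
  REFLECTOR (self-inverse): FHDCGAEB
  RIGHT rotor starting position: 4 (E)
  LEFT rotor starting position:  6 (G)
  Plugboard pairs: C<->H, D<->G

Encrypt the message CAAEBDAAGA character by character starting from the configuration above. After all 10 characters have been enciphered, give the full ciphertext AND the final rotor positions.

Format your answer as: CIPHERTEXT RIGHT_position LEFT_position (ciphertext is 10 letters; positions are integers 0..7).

Answer: EDEDGBCCFE 6 7

Derivation:
Char 1 ('C'): step: R->5, L=6; C->plug->H->R->E->L->H->refl->B->L'->A->R'->E->plug->E
Char 2 ('A'): step: R->6, L=6; A->plug->A->R->F->L->G->refl->E->L'->D->R'->G->plug->D
Char 3 ('A'): step: R->7, L=6; A->plug->A->R->D->L->E->refl->G->L'->F->R'->E->plug->E
Char 4 ('E'): step: R->0, L->7 (L advanced); E->plug->E->R->B->L->E->refl->G->L'->D->R'->G->plug->D
Char 5 ('B'): step: R->1, L=7; B->plug->B->R->F->L->B->refl->H->L'->A->R'->D->plug->G
Char 6 ('D'): step: R->2, L=7; D->plug->G->R->G->L->C->refl->D->L'->C->R'->B->plug->B
Char 7 ('A'): step: R->3, L=7; A->plug->A->R->B->L->E->refl->G->L'->D->R'->H->plug->C
Char 8 ('A'): step: R->4, L=7; A->plug->A->R->F->L->B->refl->H->L'->A->R'->H->plug->C
Char 9 ('G'): step: R->5, L=7; G->plug->D->R->D->L->G->refl->E->L'->B->R'->F->plug->F
Char 10 ('A'): step: R->6, L=7; A->plug->A->R->F->L->B->refl->H->L'->A->R'->E->plug->E
Final: ciphertext=EDEDGBCCFE, RIGHT=6, LEFT=7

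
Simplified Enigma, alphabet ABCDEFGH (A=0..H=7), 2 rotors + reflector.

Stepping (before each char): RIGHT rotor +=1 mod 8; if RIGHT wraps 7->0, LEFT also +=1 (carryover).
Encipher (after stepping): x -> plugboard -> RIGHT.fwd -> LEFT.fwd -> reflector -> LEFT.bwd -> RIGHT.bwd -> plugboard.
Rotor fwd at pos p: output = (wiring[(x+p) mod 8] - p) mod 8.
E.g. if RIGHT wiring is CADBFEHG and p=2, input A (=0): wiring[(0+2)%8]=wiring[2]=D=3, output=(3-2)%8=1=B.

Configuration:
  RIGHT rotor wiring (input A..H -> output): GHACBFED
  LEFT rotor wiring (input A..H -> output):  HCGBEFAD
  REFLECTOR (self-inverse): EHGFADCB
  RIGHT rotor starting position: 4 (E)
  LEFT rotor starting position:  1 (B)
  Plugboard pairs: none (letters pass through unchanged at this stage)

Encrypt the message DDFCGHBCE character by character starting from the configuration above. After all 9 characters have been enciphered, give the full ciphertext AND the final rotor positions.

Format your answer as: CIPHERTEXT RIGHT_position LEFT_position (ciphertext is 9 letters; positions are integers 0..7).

Answer: FGABEFFDH 5 2

Derivation:
Char 1 ('D'): step: R->5, L=1; D->plug->D->R->B->L->F->refl->D->L'->D->R'->F->plug->F
Char 2 ('D'): step: R->6, L=1; D->plug->D->R->B->L->F->refl->D->L'->D->R'->G->plug->G
Char 3 ('F'): step: R->7, L=1; F->plug->F->R->C->L->A->refl->E->L'->E->R'->A->plug->A
Char 4 ('C'): step: R->0, L->2 (L advanced); C->plug->C->R->A->L->E->refl->A->L'->H->R'->B->plug->B
Char 5 ('G'): step: R->1, L=2; G->plug->G->R->C->L->C->refl->G->L'->E->R'->E->plug->E
Char 6 ('H'): step: R->2, L=2; H->plug->H->R->F->L->B->refl->H->L'->B->R'->F->plug->F
Char 7 ('B'): step: R->3, L=2; B->plug->B->R->G->L->F->refl->D->L'->D->R'->F->plug->F
Char 8 ('C'): step: R->4, L=2; C->plug->C->R->A->L->E->refl->A->L'->H->R'->D->plug->D
Char 9 ('E'): step: R->5, L=2; E->plug->E->R->C->L->C->refl->G->L'->E->R'->H->plug->H
Final: ciphertext=FGABEFFDH, RIGHT=5, LEFT=2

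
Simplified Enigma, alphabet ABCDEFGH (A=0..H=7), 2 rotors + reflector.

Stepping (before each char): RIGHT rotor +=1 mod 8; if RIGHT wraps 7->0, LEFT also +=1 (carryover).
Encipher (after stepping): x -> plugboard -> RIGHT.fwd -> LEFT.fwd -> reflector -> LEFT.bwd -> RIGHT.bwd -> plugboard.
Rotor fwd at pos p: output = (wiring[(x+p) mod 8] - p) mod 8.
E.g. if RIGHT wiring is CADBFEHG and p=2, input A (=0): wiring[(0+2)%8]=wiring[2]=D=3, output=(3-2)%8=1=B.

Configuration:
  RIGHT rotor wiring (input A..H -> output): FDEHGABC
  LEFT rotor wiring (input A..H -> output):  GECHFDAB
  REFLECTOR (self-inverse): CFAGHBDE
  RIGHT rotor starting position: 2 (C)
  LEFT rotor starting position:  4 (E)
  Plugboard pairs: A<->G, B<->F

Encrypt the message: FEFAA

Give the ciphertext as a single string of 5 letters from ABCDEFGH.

Char 1 ('F'): step: R->3, L=4; F->plug->B->R->D->L->F->refl->B->L'->A->R'->G->plug->A
Char 2 ('E'): step: R->4, L=4; E->plug->E->R->B->L->H->refl->E->L'->C->R'->A->plug->G
Char 3 ('F'): step: R->5, L=4; F->plug->B->R->E->L->C->refl->A->L'->F->R'->C->plug->C
Char 4 ('A'): step: R->6, L=4; A->plug->G->R->A->L->B->refl->F->L'->D->R'->A->plug->G
Char 5 ('A'): step: R->7, L=4; A->plug->G->R->B->L->H->refl->E->L'->C->R'->H->plug->H

Answer: AGCGH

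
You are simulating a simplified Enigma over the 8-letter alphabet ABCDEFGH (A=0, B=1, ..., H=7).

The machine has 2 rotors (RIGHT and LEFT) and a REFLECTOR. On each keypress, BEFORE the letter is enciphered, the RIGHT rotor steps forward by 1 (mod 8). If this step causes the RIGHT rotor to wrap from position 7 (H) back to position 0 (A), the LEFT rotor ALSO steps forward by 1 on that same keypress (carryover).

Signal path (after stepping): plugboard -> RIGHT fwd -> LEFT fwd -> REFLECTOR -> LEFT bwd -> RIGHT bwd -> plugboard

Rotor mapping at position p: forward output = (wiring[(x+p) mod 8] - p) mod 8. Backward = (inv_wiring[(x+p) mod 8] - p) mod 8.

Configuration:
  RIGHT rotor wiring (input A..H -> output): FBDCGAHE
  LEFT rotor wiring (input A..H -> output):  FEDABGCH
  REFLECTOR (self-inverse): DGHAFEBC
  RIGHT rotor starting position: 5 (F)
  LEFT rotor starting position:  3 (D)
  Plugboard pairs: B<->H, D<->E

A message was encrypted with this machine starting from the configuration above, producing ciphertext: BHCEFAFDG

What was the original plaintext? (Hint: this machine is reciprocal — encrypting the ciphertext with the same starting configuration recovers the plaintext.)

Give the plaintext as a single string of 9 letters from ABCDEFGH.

Char 1 ('B'): step: R->6, L=3; B->plug->H->R->C->L->D->refl->A->L'->H->R'->C->plug->C
Char 2 ('H'): step: R->7, L=3; H->plug->B->R->G->L->B->refl->G->L'->B->R'->G->plug->G
Char 3 ('C'): step: R->0, L->4 (L advanced); C->plug->C->R->D->L->D->refl->A->L'->F->R'->A->plug->A
Char 4 ('E'): step: R->1, L=4; E->plug->D->R->F->L->A->refl->D->L'->D->R'->G->plug->G
Char 5 ('F'): step: R->2, L=4; F->plug->F->R->C->L->G->refl->B->L'->E->R'->C->plug->C
Char 6 ('A'): step: R->3, L=4; A->plug->A->R->H->L->E->refl->F->L'->A->R'->H->plug->B
Char 7 ('F'): step: R->4, L=4; F->plug->F->R->F->L->A->refl->D->L'->D->R'->C->plug->C
Char 8 ('D'): step: R->5, L=4; D->plug->E->R->E->L->B->refl->G->L'->C->R'->B->plug->H
Char 9 ('G'): step: R->6, L=4; G->plug->G->R->A->L->F->refl->E->L'->H->R'->C->plug->C

Answer: CGAGCBCHC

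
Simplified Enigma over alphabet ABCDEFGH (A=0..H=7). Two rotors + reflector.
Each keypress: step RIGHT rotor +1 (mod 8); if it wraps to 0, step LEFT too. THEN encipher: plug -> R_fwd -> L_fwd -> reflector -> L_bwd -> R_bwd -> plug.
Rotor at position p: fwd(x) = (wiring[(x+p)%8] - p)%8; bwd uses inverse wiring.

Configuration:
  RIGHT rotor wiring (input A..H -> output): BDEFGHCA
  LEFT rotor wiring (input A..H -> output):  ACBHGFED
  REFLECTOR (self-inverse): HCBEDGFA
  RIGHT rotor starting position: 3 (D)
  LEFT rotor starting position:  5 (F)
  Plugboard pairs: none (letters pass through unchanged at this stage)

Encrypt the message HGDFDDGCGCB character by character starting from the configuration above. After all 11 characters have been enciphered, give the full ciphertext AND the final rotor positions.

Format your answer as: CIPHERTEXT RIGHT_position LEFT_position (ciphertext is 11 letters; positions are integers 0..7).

Answer: GHCEGAFBHDD 6 6

Derivation:
Char 1 ('H'): step: R->4, L=5; H->plug->H->R->B->L->H->refl->A->L'->A->R'->G->plug->G
Char 2 ('G'): step: R->5, L=5; G->plug->G->R->A->L->A->refl->H->L'->B->R'->H->plug->H
Char 3 ('D'): step: R->6, L=5; D->plug->D->R->F->L->E->refl->D->L'->D->R'->C->plug->C
Char 4 ('F'): step: R->7, L=5; F->plug->F->R->H->L->B->refl->C->L'->G->R'->E->plug->E
Char 5 ('D'): step: R->0, L->6 (L advanced); D->plug->D->R->F->L->B->refl->C->L'->C->R'->G->plug->G
Char 6 ('D'): step: R->1, L=6; D->plug->D->R->F->L->B->refl->C->L'->C->R'->A->plug->A
Char 7 ('G'): step: R->2, L=6; G->plug->G->R->H->L->H->refl->A->L'->G->R'->F->plug->F
Char 8 ('C'): step: R->3, L=6; C->plug->C->R->E->L->D->refl->E->L'->D->R'->B->plug->B
Char 9 ('G'): step: R->4, L=6; G->plug->G->R->A->L->G->refl->F->L'->B->R'->H->plug->H
Char 10 ('C'): step: R->5, L=6; C->plug->C->R->D->L->E->refl->D->L'->E->R'->D->plug->D
Char 11 ('B'): step: R->6, L=6; B->plug->B->R->C->L->C->refl->B->L'->F->R'->D->plug->D
Final: ciphertext=GHCEGAFBHDD, RIGHT=6, LEFT=6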